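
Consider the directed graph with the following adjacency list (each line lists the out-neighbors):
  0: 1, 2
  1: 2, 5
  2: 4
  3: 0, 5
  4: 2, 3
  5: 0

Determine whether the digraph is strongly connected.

From 0 we can reach every vertex (0, 1, 2, 3, 4, 5), and every vertex can reach 0 (0, 1, 2, 3, 4, 5). So the whole graph is one strongly connected component.

Yes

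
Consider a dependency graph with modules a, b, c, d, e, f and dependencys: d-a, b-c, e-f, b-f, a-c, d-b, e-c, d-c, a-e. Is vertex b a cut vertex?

No

Deleting b leaves 1 component (was 1) (its neighbors c, d, f remain connected to each other), so b is not a cut vertex.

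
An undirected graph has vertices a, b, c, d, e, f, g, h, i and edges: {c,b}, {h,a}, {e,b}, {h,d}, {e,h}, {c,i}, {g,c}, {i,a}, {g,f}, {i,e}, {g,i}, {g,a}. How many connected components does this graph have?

1

Starting from a we can reach a, b, c, d, e, f, g, h, i. That is one component of size 9.
Total: 1 component.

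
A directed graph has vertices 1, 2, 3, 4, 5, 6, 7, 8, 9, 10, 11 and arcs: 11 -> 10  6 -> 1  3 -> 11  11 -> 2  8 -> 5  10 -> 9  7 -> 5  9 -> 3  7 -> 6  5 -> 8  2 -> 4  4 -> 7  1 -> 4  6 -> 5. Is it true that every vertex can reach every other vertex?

No

There is no directed path from 2 to 9, so the graph is not strongly connected.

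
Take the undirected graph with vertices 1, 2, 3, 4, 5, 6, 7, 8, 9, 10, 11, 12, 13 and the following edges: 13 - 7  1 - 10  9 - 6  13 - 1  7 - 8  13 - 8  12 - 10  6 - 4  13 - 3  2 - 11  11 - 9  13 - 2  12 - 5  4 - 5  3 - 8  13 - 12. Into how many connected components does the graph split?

Starting from 1 we can reach 1, 2, 3, 4, 5, 6, 7, 8, 9, 10, 11, 12, 13. That is one component of size 13.
Total: 1 component.

1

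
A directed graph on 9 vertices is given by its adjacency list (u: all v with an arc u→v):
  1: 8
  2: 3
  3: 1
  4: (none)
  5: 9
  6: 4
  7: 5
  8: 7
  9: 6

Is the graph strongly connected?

There is no directed path from 9 to 2, so the graph is not strongly connected.

No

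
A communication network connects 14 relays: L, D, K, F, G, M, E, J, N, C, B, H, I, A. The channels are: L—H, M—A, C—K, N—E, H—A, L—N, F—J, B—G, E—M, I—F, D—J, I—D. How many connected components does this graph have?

4

Starting from C we can reach C, K. That is one component of size 2.
Starting from B we can reach B, G. That is one component of size 2.
Starting from D we can reach D, F, I, J. That is one component of size 4.
Starting from A we can reach A, E, H, L, M, N. That is one component of size 6.
Total: 4 components.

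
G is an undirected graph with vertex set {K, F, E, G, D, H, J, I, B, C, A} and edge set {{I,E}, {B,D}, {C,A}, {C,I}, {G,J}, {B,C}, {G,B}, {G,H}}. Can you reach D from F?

No

The component containing F is {F}, and D is not in it.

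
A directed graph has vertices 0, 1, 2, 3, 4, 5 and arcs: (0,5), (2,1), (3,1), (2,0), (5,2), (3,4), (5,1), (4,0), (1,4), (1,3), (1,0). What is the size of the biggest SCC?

{0, 1, 2, 3, 4, 5} are all mutually reachable — one SCC of size 6.
The largest has 6 vertices.

6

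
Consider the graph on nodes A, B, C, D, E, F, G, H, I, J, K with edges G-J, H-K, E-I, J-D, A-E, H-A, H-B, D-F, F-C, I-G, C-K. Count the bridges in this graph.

1

The edges on the cycle H-A-E-I-G-J-D-F-C-K-H are not bridges since each lies on that cycle.
But removing H-B disconnects H from B — this is a bridge.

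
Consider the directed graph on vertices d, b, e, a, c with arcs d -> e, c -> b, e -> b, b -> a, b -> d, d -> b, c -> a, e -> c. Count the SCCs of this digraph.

{b, c, d, e} are all mutually reachable — one SCC of size 4.
{a} is an SCC by itself.
That gives 2 strongly connected components.

2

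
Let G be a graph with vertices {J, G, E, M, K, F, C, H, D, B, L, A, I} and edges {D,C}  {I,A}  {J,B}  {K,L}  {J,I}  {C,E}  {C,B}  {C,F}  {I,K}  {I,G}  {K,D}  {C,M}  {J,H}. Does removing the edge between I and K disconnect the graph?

No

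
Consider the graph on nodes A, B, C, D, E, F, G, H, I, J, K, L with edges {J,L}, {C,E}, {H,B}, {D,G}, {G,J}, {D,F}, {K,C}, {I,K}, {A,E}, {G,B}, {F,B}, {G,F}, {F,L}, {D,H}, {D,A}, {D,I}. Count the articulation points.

1

Removing D increases the component count from 1 to 2, so D is a cut vertex.
By contrast removing J leaves 1 component; it is not a cut vertex. No other vertex is a cut vertex either.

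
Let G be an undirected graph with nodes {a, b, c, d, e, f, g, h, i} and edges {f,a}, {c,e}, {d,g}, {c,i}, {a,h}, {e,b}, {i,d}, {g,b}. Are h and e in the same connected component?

No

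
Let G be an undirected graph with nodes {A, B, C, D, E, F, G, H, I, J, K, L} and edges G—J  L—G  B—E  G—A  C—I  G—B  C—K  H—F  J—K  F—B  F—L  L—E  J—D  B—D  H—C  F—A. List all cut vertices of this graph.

C

Removing C increases the component count from 1 to 2, so C is a cut vertex.
By contrast removing H leaves 1 component; it is not a cut vertex. No other vertex is a cut vertex either.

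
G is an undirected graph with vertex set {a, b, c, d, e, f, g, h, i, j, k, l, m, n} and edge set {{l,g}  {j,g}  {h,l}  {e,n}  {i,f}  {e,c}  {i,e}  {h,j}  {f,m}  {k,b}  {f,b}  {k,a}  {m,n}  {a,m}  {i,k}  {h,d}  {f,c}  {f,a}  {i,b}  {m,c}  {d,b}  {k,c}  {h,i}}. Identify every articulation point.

h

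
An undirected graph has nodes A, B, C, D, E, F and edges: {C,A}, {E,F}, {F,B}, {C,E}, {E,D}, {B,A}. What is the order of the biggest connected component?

Starting from A we can reach A, B, C, D, E, F. That is one component of size 6.
The largest has 6 vertices.

6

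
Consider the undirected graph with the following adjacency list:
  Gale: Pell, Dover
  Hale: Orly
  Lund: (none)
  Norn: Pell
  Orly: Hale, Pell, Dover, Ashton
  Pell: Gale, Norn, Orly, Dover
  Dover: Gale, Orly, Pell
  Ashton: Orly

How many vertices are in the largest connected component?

Lund is isolated — a component by itself.
Starting from Gale we can reach Gale, Hale, Norn, Orly, Pell, Dover, Ashton. That is one component of size 7.
The largest has 7 vertices.

7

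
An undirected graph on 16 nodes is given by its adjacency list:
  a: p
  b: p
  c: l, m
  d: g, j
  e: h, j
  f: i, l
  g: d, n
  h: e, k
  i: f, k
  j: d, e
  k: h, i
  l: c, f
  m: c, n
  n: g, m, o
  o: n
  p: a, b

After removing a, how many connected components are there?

2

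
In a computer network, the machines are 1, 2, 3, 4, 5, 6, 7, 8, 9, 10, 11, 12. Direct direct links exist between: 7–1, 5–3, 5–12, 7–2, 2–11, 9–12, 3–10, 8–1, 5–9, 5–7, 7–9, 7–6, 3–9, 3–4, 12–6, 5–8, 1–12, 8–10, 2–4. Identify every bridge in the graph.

The edges on the cycle 5-7-2-4-3-5 are not bridges since each lies on that cycle.
But removing 2–11 disconnects 2 from 11 — this is a bridge.

11-2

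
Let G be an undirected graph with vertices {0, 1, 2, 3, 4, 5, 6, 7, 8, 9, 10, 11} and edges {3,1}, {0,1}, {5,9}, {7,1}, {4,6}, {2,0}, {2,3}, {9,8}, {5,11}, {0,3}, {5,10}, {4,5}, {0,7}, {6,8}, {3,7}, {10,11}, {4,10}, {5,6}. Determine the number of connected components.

2

Starting from 0 we can reach 0, 1, 2, 3, 7. That is one component of size 5.
Starting from 4 we can reach 4, 5, 6, 8, 9, 10, 11. That is one component of size 7.
Total: 2 components.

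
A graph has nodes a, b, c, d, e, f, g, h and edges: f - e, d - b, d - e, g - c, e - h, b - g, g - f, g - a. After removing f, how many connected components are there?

1

With f gone, the remaining components are: {a, b, c, d, e, g, h}.
That is 1 component.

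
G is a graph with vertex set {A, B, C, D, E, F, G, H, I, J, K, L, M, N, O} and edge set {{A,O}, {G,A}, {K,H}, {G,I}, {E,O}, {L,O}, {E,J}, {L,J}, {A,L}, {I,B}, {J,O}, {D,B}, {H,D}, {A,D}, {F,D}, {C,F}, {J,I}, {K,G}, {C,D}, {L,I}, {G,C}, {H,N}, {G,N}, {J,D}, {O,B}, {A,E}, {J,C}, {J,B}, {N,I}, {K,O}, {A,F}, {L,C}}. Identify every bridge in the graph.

none

The edges on the cycle K-H-N-I-L-A-G-K are not bridges since each lies on that cycle.
Every edge lies on some cycle, so there are no bridges.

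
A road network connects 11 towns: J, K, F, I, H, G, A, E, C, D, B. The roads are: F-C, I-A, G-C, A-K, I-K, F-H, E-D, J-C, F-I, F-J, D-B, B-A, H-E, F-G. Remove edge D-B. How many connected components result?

1

D and B are still connected via D-E-H-F-I-A-B, so the component count stays at 1.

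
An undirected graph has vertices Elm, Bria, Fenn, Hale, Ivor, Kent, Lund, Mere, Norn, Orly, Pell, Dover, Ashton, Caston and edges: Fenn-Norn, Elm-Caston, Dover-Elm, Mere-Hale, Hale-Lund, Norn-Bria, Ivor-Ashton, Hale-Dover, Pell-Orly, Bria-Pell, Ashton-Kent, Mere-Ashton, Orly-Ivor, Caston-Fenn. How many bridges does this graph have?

2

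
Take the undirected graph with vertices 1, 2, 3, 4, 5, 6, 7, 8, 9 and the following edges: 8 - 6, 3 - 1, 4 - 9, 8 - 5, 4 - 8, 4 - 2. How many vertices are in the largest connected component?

7 is isolated — a component by itself.
Starting from 1 we can reach 1, 3. That is one component of size 2.
Starting from 2 we can reach 2, 4, 5, 6, 8, 9. That is one component of size 6.
The largest has 6 vertices.

6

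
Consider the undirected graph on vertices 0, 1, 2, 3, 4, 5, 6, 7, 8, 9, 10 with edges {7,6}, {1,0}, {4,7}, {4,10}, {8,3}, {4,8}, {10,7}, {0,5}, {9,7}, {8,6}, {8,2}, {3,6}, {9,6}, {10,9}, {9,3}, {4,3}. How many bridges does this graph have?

The edges on the cycle 4-10-9-3-8-4 are not bridges since each lies on that cycle.
But removing 1—0 disconnects 1 from 0; removing 8—2 disconnects 8 from 2; removing 0—5 disconnects 0 from 5 — these are bridges.
That makes 3 bridges.

3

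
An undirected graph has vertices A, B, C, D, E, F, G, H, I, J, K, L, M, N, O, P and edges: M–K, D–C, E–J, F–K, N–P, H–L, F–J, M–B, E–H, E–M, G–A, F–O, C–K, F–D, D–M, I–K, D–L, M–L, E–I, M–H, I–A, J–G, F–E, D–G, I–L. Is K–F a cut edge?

After removing K–F, the path K-M-E-F still connects them, so the edge is not a bridge.

No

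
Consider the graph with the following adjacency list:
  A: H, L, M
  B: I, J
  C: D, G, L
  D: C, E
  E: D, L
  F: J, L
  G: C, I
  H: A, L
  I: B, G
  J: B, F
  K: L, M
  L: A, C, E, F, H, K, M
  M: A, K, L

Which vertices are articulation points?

L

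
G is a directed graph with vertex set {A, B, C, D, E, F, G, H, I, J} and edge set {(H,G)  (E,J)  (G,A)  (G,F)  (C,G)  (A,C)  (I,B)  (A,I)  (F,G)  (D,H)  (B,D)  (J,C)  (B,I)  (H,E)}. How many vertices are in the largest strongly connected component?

10

{A, B, C, D, E, F, G, H, I, J} are all mutually reachable — one SCC of size 10.
The largest has 10 vertices.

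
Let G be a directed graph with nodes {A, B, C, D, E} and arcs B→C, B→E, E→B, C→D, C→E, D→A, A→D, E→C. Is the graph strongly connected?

No

There is no directed path from D to C, so the graph is not strongly connected.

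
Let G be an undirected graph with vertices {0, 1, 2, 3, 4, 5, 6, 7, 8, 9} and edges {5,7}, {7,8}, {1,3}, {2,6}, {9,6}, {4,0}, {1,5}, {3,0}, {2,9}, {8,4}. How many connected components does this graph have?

Starting from 2 we can reach 2, 6, 9. That is one component of size 3.
Starting from 0 we can reach 0, 1, 3, 4, 5, 7, 8. That is one component of size 7.
Total: 2 components.

2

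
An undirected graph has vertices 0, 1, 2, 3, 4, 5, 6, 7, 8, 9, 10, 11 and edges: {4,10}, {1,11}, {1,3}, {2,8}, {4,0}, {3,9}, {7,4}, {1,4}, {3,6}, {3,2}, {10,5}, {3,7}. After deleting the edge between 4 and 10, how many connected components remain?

2

Before removal there is 1 component.
4–10 is a bridge — removing it separates 4's side from 10's side.
After removal: 2 components.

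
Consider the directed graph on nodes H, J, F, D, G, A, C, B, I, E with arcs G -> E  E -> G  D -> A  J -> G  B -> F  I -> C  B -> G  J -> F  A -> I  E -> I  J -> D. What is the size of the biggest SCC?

2

{E, G} are all mutually reachable — one SCC of size 2.
{F} is an SCC by itself.
{D} is an SCC by itself.
{A} is an SCC by itself.
{H} is an SCC by itself.
(and 4 more singleton SCCs)
The largest has 2 vertices.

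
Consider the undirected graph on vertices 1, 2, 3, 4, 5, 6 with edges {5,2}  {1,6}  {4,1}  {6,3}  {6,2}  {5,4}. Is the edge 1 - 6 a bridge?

After removing 1 - 6, the path 1-4-5-2-6 still connects them, so the edge is not a bridge.

No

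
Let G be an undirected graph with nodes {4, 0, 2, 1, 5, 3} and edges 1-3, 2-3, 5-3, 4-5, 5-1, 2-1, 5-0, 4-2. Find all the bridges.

The edges on the cycle 4-5-1-2-4 are not bridges since each lies on that cycle.
But removing 5-0 disconnects 5 from 0 — this is a bridge.

0-5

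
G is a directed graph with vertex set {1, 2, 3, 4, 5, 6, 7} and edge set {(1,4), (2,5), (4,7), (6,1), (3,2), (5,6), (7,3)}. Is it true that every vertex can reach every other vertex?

From 2 we can reach every vertex (1, 2, 3, 4, 5, 6, 7), and every vertex can reach 2 (1, 2, 3, 4, 5, 6, 7). So the whole graph is one strongly connected component.

Yes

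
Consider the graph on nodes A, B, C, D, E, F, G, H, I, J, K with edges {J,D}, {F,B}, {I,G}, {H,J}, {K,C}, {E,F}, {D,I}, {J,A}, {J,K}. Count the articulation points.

Removing D increases the component count from 2 to 3, so D is a cut vertex.
Removing F increases the component count from 2 to 3, so F is a cut vertex.
Removing I increases the component count from 2 to 3, so I is a cut vertex.
Likewise J, K are cut vertices.
By contrast removing C leaves 2 components; it is not a cut vertex. No other vertex is a cut vertex either.

5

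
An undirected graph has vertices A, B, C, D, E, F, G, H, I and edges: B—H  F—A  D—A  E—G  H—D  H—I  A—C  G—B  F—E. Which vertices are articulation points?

Removing A increases the component count from 1 to 2, so A is a cut vertex.
Removing H increases the component count from 1 to 2, so H is a cut vertex.
By contrast removing F leaves 1 component; it is not a cut vertex. No other vertex is a cut vertex either.

A, H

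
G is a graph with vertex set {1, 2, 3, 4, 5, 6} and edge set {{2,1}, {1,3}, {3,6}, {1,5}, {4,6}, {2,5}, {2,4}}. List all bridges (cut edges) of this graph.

none

The edges on the cycle 2-1-5-2 are not bridges since each lies on that cycle.
Every edge lies on some cycle, so there are no bridges.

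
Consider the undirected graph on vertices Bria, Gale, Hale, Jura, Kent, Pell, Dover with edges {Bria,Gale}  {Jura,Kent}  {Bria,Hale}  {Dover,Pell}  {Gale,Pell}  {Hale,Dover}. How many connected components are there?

2

Starting from Jura we can reach Jura, Kent. That is one component of size 2.
Starting from Bria we can reach Bria, Gale, Hale, Pell, Dover. That is one component of size 5.
Total: 2 components.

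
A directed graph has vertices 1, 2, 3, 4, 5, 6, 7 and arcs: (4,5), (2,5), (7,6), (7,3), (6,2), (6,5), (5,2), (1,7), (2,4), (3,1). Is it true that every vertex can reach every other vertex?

There is no directed path from 6 to 7, so the graph is not strongly connected.

No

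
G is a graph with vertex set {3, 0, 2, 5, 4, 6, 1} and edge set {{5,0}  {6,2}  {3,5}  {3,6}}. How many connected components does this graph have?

3

1 is isolated — a component by itself.
4 is isolated — a component by itself.
Starting from 0 we can reach 0, 2, 3, 5, 6. That is one component of size 5.
Total: 3 components.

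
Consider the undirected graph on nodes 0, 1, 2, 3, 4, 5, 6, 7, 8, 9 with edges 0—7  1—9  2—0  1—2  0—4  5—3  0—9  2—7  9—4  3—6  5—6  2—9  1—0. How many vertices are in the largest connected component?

6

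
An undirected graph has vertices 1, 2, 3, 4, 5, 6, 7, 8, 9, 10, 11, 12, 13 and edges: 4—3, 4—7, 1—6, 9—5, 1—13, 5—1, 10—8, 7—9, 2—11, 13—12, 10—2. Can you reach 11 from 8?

Yes

From 8 we can reach 2, 8, 10, 11, which includes 11.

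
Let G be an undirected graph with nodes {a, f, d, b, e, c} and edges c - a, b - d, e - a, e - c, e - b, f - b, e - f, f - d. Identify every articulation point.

Removing e increases the component count from 1 to 2, so e is a cut vertex.
By contrast removing c leaves 1 component; it is not a cut vertex. No other vertex is a cut vertex either.

e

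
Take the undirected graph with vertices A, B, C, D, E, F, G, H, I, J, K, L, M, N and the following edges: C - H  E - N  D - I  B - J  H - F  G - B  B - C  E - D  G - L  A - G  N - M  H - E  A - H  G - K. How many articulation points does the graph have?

6

Removing B increases the component count from 1 to 2, so B is a cut vertex.
Removing D increases the component count from 1 to 2, so D is a cut vertex.
Removing E increases the component count from 1 to 3, so E is a cut vertex.
Likewise G, H, N are cut vertices.
By contrast removing A leaves 1 component; it is not a cut vertex. No other vertex is a cut vertex either.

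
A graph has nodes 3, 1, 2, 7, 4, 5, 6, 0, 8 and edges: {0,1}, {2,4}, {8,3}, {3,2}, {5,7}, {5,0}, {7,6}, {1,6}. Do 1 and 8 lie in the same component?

No

The component containing 1 is {0, 1, 5, 6, 7}, and 8 is not in it.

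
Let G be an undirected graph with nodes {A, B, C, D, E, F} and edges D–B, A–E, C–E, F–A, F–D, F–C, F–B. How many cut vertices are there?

Removing F increases the component count from 1 to 2, so F is a cut vertex.
By contrast removing D leaves 1 component; it is not a cut vertex. No other vertex is a cut vertex either.

1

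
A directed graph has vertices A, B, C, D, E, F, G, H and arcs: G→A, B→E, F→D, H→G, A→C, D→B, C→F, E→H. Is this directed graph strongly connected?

From C we can reach every vertex (A, B, C, D, E, F, G, H), and every vertex can reach C (A, B, C, D, E, F, G, H). So the whole graph is one strongly connected component.

Yes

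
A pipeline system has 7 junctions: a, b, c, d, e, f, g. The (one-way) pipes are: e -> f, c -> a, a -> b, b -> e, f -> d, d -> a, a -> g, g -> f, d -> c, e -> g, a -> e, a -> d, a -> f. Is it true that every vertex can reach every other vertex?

Yes

From e we can reach every vertex (a, b, c, d, e, f, g), and every vertex can reach e (a, b, c, d, e, f, g). So the whole graph is one strongly connected component.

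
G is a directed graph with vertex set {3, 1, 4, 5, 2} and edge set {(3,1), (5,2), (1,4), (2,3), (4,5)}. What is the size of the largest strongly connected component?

5

{1, 2, 3, 4, 5} are all mutually reachable — one SCC of size 5.
The largest has 5 vertices.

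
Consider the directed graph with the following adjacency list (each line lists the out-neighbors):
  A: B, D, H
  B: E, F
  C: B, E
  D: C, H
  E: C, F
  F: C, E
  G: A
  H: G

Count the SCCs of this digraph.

2

{A, D, G, H} are all mutually reachable — one SCC of size 4.
{B, C, E, F} are all mutually reachable — one SCC of size 4.
That gives 2 strongly connected components.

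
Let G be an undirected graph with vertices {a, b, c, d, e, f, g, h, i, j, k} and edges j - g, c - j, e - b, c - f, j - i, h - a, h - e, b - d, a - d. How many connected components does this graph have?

3

k is isolated — a component by itself.
Starting from a we can reach a, b, d, e, h. That is one component of size 5.
Starting from c we can reach c, f, g, i, j. That is one component of size 5.
Total: 3 components.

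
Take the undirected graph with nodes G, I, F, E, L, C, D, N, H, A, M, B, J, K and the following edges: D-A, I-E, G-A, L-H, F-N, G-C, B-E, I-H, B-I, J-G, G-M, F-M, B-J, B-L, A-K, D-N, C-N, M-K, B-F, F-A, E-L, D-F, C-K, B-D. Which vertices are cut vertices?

Removing B increases the component count from 1 to 2, so B is a cut vertex.
By contrast removing K leaves 1 component; it is not a cut vertex. No other vertex is a cut vertex either.

B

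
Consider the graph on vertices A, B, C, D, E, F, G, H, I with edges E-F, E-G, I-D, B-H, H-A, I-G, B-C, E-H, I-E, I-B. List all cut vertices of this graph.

B, E, H, I

Removing B increases the component count from 1 to 2, so B is a cut vertex.
Removing E increases the component count from 1 to 2, so E is a cut vertex.
Removing H increases the component count from 1 to 2, so H is a cut vertex.
Likewise I is a cut vertex.
By contrast removing F leaves 1 component; it is not a cut vertex. No other vertex is a cut vertex either.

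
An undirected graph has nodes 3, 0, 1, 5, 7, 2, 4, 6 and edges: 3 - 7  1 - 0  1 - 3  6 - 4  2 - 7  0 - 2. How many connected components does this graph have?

3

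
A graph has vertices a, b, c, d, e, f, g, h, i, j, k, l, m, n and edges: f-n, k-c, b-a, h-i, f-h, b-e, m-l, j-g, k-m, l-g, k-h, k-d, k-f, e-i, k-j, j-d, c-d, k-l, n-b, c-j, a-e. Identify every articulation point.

Removing k increases the component count from 1 to 2, so k is a cut vertex.
By contrast removing l leaves 1 component; it is not a cut vertex. No other vertex is a cut vertex either.

k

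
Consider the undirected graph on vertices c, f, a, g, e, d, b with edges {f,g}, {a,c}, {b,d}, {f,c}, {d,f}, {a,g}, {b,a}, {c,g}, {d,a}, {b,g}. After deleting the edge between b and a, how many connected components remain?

2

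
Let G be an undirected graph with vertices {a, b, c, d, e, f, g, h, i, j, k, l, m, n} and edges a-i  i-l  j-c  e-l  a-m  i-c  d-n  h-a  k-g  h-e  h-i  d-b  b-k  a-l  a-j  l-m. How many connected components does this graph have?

f is isolated — a component by itself.
Starting from b we can reach b, d, g, k, n. That is one component of size 5.
Starting from a we can reach a, c, e, h, i, j, l, m. That is one component of size 8.
Total: 3 components.

3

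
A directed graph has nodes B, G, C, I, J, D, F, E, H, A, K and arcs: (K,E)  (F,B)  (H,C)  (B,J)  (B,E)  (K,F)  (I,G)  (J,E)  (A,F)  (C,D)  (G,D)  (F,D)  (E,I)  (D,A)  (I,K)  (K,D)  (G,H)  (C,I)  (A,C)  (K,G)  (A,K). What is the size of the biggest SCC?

{A, B, C, D, E, F, G, H, I, J, K} are all mutually reachable — one SCC of size 11.
The largest has 11 vertices.

11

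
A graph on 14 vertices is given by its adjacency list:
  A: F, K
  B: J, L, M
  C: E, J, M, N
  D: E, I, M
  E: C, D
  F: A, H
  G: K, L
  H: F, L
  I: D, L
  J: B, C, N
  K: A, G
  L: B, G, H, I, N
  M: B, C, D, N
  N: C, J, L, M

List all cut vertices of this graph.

L

Removing L increases the component count from 1 to 2, so L is a cut vertex.
By contrast removing N leaves 1 component; it is not a cut vertex. No other vertex is a cut vertex either.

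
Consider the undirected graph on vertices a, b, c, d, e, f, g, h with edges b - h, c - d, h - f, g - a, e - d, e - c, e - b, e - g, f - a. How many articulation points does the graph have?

1

Removing e increases the component count from 1 to 2, so e is a cut vertex.
By contrast removing d leaves 1 component; it is not a cut vertex. No other vertex is a cut vertex either.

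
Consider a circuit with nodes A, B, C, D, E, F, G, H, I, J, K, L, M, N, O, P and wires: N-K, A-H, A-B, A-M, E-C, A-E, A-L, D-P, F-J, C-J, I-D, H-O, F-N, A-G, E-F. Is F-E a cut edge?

No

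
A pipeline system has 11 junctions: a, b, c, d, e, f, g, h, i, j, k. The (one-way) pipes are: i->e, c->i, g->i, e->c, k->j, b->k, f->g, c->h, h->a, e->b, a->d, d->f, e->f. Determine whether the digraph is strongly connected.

No

There is no directed path from j to h, so the graph is not strongly connected.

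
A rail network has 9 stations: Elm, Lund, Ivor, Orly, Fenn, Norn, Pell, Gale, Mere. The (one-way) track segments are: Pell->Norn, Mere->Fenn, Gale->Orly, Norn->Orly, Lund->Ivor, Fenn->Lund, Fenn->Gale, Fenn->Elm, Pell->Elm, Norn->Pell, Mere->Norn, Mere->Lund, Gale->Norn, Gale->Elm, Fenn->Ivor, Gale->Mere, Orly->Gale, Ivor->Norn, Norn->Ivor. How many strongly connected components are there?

2

{Fenn, Gale, Ivor, Lund, Mere, Norn, Orly, Pell} are all mutually reachable — one SCC of size 8.
{Elm} is an SCC by itself.
That gives 2 strongly connected components.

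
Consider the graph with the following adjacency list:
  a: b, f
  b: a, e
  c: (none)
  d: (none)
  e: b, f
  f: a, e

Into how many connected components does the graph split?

c is isolated — a component by itself.
d is isolated — a component by itself.
Starting from a we can reach a, b, e, f. That is one component of size 4.
Total: 3 components.

3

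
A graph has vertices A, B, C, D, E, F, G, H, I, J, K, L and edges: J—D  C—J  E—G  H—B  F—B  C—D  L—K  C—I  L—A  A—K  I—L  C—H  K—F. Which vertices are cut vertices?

Removing C increases the component count from 2 to 3, so C is a cut vertex.
By contrast removing G leaves 2 components; it is not a cut vertex. No other vertex is a cut vertex either.

C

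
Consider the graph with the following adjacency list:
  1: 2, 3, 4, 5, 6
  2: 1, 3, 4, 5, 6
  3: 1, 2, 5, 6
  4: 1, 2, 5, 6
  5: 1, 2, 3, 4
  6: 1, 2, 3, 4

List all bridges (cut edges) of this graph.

none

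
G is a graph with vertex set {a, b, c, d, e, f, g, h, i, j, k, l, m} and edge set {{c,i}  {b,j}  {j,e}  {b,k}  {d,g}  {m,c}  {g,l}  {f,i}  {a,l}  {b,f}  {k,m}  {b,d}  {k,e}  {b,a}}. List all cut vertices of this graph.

b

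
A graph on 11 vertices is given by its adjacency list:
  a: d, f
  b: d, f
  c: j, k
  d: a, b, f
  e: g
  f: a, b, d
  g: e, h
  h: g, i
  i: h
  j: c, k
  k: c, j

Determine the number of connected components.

Starting from c we can reach c, j, k. That is one component of size 3.
Starting from e we can reach e, g, h, i. That is one component of size 4.
Starting from a we can reach a, b, d, f. That is one component of size 4.
Total: 3 components.

3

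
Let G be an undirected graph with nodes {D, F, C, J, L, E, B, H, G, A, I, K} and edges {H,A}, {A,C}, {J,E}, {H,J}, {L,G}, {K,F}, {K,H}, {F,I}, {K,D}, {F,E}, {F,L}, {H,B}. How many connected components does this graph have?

Starting from A we can reach A, B, C, D, E, F, G, H, I, J, K, L. That is one component of size 12.
Total: 1 component.

1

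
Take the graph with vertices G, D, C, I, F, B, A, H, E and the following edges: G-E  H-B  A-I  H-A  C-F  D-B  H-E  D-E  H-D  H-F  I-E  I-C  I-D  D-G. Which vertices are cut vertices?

none

Removing A, for instance, still leaves 1 component. No single vertex removal increases the component count — the graph has no articulation points.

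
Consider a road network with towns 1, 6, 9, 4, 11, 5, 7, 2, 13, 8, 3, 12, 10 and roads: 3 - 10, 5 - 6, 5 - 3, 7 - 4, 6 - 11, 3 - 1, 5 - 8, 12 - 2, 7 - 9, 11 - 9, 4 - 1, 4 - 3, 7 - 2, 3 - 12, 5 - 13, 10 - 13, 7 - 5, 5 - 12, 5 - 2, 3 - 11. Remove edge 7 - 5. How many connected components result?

1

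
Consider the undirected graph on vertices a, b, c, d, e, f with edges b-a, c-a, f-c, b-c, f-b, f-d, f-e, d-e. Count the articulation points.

Removing f increases the component count from 1 to 2, so f is a cut vertex.
By contrast removing a leaves 1 component; it is not a cut vertex. No other vertex is a cut vertex either.

1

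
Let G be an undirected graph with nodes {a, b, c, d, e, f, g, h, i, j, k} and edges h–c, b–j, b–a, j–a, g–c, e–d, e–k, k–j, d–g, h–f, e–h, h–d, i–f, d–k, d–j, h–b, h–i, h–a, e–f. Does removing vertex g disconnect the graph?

Deleting g leaves 1 component (was 1) (its neighbors c, d remain connected to each other), so g is not a cut vertex.

No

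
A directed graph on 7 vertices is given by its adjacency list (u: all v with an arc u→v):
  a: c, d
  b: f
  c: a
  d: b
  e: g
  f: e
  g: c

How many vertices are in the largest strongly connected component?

{a, b, c, d, e, f, g} are all mutually reachable — one SCC of size 7.
The largest has 7 vertices.

7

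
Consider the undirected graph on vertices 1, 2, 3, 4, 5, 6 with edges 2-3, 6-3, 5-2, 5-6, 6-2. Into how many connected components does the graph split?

3

4 is isolated — a component by itself.
1 is isolated — a component by itself.
Starting from 2 we can reach 2, 3, 5, 6. That is one component of size 4.
Total: 3 components.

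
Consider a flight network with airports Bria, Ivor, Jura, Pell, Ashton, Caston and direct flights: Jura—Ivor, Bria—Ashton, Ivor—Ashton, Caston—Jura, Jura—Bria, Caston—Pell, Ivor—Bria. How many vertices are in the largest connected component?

Starting from Bria we can reach Bria, Ivor, Jura, Pell, Ashton, Caston. That is one component of size 6.
The largest has 6 vertices.

6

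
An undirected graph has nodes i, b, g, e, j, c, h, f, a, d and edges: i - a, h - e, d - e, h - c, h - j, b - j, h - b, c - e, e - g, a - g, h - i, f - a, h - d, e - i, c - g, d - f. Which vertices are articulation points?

Removing h increases the component count from 1 to 2, so h is a cut vertex.
By contrast removing i leaves 1 component; it is not a cut vertex. No other vertex is a cut vertex either.

h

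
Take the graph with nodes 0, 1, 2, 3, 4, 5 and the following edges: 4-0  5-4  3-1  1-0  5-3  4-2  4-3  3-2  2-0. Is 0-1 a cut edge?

No

After removing 0-1, the path 0-4-3-1 still connects them, so the edge is not a bridge.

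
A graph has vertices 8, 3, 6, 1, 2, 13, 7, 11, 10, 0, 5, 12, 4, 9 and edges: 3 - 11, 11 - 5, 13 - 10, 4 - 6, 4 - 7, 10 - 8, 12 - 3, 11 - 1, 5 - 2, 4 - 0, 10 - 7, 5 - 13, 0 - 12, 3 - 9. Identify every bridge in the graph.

1-11, 10-8, 2-5, 3-9, 4-6

The edges on the cycle 4-0-12-3-11-5-13-10-7-4 are not bridges since each lies on that cycle.
But removing 11 - 1 disconnects 11 from 1; removing 4 - 6 disconnects 4 from 6; removing 8 - 10 disconnects 8 from 10; removing 2 - 5 disconnects 2 from 5 — these are bridges.
In total 5 edges are bridges.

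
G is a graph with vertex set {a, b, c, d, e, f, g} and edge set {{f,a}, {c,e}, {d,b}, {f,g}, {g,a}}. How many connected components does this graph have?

3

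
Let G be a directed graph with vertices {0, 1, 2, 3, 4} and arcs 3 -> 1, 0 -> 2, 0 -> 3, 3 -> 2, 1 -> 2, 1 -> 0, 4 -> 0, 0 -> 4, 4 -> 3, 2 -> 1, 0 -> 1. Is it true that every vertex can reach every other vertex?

From 0 we can reach every vertex (0, 1, 2, 3, 4), and every vertex can reach 0 (0, 1, 2, 3, 4). So the whole graph is one strongly connected component.

Yes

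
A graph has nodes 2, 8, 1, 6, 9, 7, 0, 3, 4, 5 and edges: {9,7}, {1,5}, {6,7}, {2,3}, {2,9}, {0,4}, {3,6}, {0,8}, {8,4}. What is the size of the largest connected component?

Starting from 1 we can reach 1, 5. That is one component of size 2.
Starting from 0 we can reach 0, 4, 8. That is one component of size 3.
Starting from 2 we can reach 2, 3, 6, 7, 9. That is one component of size 5.
The largest has 5 vertices.

5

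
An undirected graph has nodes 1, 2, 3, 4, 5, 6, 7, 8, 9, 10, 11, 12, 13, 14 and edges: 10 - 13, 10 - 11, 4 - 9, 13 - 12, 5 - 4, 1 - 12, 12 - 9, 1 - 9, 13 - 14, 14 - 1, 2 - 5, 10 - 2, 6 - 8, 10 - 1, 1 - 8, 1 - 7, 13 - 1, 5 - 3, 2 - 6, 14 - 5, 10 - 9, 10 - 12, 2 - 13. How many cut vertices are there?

3

Removing 1 increases the component count from 1 to 2, so 1 is a cut vertex.
Removing 5 increases the component count from 1 to 2, so 5 is a cut vertex.
Removing 10 increases the component count from 1 to 2, so 10 is a cut vertex.
By contrast removing 9 leaves 1 component; it is not a cut vertex. No other vertex is a cut vertex either.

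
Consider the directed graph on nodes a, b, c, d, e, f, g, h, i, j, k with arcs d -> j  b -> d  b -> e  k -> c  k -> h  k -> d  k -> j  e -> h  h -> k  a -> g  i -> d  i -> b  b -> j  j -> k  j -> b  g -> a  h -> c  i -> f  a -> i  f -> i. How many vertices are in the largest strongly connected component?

6

{b, d, e, h, j, k} are all mutually reachable — one SCC of size 6.
{f, i} are all mutually reachable — one SCC of size 2.
{a, g} are all mutually reachable — one SCC of size 2.
{c} is an SCC by itself.
The largest has 6 vertices.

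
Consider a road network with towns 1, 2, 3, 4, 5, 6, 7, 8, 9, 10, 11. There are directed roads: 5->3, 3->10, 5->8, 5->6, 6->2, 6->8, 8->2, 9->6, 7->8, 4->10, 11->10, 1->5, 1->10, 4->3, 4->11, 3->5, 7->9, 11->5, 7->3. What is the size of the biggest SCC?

{3, 5} are all mutually reachable — one SCC of size 2.
{7} is an SCC by itself.
{11} is an SCC by itself.
{8} is an SCC by itself.
{10} is an SCC by itself.
(and 5 more singleton SCCs)
The largest has 2 vertices.

2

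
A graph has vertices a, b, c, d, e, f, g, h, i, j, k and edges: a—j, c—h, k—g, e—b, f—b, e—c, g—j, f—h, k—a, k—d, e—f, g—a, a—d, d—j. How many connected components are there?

i is isolated — a component by itself.
Starting from b we can reach b, c, e, f, h. That is one component of size 5.
Starting from a we can reach a, d, g, j, k. That is one component of size 5.
Total: 3 components.

3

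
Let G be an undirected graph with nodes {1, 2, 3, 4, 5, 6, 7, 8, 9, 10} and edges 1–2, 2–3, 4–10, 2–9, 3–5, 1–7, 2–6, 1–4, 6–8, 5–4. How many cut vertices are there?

Removing 1 increases the component count from 1 to 2, so 1 is a cut vertex.
Removing 2 increases the component count from 1 to 3, so 2 is a cut vertex.
Removing 4 increases the component count from 1 to 2, so 4 is a cut vertex.
Likewise 6 is a cut vertex.
By contrast removing 8 leaves 1 component; it is not a cut vertex. No other vertex is a cut vertex either.

4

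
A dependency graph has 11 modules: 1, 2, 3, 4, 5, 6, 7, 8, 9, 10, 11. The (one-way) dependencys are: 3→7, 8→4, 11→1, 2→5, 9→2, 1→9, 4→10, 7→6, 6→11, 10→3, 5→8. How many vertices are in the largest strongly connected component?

11

{1, 2, 3, 4, 5, 6, 7, 8, 9, 10, 11} are all mutually reachable — one SCC of size 11.
The largest has 11 vertices.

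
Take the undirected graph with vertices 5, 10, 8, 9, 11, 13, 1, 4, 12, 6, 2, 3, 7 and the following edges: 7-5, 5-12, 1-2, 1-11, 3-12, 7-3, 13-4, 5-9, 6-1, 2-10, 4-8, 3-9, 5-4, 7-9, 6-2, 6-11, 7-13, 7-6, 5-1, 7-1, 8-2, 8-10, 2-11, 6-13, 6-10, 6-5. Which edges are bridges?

The edges on the cycle 7-6-1-5-7 are not bridges since each lies on that cycle.
Every edge lies on some cycle, so there are no bridges.

none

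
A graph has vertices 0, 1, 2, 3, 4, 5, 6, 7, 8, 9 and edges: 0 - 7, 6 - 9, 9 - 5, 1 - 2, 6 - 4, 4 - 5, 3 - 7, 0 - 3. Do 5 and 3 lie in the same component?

No

The component containing 5 is {4, 5, 6, 9}, and 3 is not in it.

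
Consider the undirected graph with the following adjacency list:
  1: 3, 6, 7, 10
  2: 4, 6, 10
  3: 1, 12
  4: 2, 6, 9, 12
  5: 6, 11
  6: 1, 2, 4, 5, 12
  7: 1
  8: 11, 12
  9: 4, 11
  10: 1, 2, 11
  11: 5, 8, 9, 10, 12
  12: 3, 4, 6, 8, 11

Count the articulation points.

Removing 1 increases the component count from 1 to 2, so 1 is a cut vertex.
By contrast removing 5 leaves 1 component; it is not a cut vertex. No other vertex is a cut vertex either.

1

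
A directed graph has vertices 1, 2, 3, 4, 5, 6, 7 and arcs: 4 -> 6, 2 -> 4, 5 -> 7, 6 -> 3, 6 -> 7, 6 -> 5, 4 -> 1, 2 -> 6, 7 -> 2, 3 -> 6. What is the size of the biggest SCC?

{2, 3, 4, 5, 6, 7} are all mutually reachable — one SCC of size 6.
{1} is an SCC by itself.
The largest has 6 vertices.

6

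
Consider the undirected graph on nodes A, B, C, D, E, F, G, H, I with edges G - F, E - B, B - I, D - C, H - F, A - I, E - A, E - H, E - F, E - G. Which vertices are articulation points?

Removing E increases the component count from 2 to 3, so E is a cut vertex.
By contrast removing I leaves 2 components; it is not a cut vertex. No other vertex is a cut vertex either.

E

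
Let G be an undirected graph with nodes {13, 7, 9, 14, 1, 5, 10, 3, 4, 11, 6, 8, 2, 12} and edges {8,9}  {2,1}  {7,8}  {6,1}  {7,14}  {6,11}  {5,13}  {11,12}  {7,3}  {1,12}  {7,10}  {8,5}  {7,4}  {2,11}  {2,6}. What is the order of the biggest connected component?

9

Starting from 1 we can reach 1, 2, 6, 11, 12. That is one component of size 5.
Starting from 3 we can reach 3, 4, 5, 7, 8, 9, 10, 13, 14. That is one component of size 9.
The largest has 9 vertices.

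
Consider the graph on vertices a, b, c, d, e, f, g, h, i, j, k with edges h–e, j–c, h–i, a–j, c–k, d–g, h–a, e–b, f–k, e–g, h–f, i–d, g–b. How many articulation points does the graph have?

1

Removing h increases the component count from 1 to 2, so h is a cut vertex.
By contrast removing c leaves 1 component; it is not a cut vertex. No other vertex is a cut vertex either.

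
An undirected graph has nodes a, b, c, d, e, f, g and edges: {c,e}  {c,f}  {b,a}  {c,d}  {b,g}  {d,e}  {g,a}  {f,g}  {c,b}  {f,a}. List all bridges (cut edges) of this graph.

none

The edges on the cycle c-d-e-c are not bridges since each lies on that cycle.
Every edge lies on some cycle, so there are no bridges.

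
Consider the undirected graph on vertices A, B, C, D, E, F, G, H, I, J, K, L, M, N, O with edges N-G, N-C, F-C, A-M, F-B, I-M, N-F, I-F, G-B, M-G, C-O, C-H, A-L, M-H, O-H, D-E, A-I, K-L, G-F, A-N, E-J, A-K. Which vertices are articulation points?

Removing A increases the component count from 2 to 3, so A is a cut vertex.
Removing E increases the component count from 2 to 3, so E is a cut vertex.
By contrast removing C leaves 2 components; it is not a cut vertex. No other vertex is a cut vertex either.

A, E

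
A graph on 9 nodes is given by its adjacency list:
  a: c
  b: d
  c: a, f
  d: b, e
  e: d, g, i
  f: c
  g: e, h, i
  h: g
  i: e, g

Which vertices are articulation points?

c, d, e, g

Removing c increases the component count from 2 to 3, so c is a cut vertex.
Removing d increases the component count from 2 to 3, so d is a cut vertex.
Removing e increases the component count from 2 to 3, so e is a cut vertex.
Likewise g is a cut vertex.
By contrast removing a leaves 2 components; it is not a cut vertex. No other vertex is a cut vertex either.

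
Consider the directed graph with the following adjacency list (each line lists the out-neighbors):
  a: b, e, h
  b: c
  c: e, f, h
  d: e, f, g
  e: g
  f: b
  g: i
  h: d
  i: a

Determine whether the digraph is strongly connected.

From a we can reach every vertex (a, b, c, d, e, f, g, h, i), and every vertex can reach a (a, b, c, d, e, f, g, h, i). So the whole graph is one strongly connected component.

Yes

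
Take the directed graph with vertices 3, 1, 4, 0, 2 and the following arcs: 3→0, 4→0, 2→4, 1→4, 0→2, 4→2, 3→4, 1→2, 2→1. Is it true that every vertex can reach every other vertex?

There is no directed path from 2 to 3, so the graph is not strongly connected.

No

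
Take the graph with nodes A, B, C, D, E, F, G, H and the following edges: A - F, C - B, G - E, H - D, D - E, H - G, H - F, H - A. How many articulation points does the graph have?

1

Removing H increases the component count from 2 to 3, so H is a cut vertex.
By contrast removing A leaves 2 components; it is not a cut vertex. No other vertex is a cut vertex either.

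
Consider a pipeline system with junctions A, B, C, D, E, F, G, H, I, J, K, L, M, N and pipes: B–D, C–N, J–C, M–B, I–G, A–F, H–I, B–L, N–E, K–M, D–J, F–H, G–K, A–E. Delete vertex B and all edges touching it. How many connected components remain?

2

With B gone, the remaining components are: {L}; {A, C, D, E, F, G, H, I, J, K, M, N}.
That is 2 components.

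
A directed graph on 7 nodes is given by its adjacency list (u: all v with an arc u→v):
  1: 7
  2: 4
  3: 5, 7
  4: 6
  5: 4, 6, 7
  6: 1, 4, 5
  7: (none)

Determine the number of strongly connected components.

5

{4, 5, 6} are all mutually reachable — one SCC of size 3.
{2} is an SCC by itself.
{3} is an SCC by itself.
{7} is an SCC by itself.
{1} is an SCC by itself.
That gives 5 strongly connected components.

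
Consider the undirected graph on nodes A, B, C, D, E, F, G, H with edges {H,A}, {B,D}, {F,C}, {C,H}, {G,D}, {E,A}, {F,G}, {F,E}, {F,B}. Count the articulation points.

1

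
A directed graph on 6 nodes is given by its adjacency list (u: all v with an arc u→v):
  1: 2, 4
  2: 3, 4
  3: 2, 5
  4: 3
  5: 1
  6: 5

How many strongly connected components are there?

2

{1, 2, 3, 4, 5} are all mutually reachable — one SCC of size 5.
{6} is an SCC by itself.
That gives 2 strongly connected components.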